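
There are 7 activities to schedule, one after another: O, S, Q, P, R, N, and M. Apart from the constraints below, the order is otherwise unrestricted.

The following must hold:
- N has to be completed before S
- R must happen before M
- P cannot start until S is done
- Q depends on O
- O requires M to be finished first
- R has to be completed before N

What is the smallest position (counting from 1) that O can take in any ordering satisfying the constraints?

3

Every activity that must precede O has to come before it. Tracing all chains that end at O, those activities are: R, M — 2 in total.
So at minimum 2 activities come before O, putting O no earlier than position 3. That position is achievable by scheduling exactly those predecessors first.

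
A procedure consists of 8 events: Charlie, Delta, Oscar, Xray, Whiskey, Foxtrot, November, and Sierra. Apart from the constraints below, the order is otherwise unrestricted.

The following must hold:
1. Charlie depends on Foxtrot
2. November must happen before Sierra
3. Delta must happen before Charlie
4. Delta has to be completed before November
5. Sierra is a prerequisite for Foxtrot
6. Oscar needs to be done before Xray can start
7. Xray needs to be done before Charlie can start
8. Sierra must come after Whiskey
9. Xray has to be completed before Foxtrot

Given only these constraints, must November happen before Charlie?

Yes

Following the dependencies: November → Sierra → Foxtrot → Charlie.
That forces November before Charlie in every valid schedule.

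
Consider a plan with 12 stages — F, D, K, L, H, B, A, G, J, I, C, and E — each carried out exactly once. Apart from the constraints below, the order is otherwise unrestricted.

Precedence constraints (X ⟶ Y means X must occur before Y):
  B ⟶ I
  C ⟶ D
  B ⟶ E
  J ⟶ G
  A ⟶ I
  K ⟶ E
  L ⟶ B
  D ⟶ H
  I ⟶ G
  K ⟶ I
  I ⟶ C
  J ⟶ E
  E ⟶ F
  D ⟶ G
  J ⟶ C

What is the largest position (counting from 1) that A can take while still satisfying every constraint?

7

The stages that are forced after A, directly or by a chain of constraints, are D, H, G, I, C. That's 5 stages.
With 5 mandatory successors out of 12 stages total, the latest slot for A is 12−5 = 7, and it's reachable by doing all non-successors before A.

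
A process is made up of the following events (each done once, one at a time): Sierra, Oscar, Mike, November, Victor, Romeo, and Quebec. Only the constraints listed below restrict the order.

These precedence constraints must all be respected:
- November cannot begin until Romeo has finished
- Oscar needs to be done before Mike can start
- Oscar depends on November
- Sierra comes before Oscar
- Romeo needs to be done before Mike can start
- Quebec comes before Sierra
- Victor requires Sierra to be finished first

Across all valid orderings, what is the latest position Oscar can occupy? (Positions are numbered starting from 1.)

6

The only event forced after Oscar (directly or by a chain) is Mike.
So at least 1 event follows Oscar, putting Oscar no later than position 6. That position is achievable by scheduling everything else first.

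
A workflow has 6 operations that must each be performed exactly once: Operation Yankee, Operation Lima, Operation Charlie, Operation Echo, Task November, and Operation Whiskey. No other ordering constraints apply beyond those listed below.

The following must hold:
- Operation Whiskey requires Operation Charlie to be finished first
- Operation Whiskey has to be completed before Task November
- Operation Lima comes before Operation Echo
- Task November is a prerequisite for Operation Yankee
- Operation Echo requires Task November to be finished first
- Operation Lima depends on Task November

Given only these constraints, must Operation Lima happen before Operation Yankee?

No chain of constraints connects Operation Lima to Operation Yankee in either direction.
So Operation Lima can come before Operation Yankee or after — it is not forced.

No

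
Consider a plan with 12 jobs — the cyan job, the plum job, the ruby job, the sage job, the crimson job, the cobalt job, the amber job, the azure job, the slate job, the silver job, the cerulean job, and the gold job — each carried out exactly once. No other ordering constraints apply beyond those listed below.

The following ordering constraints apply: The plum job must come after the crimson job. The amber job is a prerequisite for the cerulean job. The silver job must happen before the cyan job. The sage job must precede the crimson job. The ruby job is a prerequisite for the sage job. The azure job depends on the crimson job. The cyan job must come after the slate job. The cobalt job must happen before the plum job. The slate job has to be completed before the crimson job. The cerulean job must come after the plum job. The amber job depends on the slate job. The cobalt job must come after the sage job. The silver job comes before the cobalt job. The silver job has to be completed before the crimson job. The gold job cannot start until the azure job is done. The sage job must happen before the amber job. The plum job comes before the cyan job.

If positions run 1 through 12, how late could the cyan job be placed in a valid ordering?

The cyan job has no required successors, so nothing stops it from going last (position 12).

12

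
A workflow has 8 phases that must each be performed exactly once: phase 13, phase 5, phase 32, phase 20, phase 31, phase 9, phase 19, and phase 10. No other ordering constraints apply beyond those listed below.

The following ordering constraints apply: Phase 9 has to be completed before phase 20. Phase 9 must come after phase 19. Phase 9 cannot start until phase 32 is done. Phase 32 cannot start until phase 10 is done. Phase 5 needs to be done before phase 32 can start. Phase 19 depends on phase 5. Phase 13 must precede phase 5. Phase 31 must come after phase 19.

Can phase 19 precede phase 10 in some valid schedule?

Nothing in the constraints forces phase 10 before phase 19 — there is no chain from phase 10 to phase 19.
That means at least one valid schedule has phase 19 before phase 10.

Yes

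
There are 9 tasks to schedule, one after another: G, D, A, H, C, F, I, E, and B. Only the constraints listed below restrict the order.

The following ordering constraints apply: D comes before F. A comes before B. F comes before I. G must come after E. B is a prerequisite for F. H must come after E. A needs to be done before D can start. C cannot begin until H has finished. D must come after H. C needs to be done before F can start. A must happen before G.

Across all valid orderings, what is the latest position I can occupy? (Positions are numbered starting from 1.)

No constraint forces any task after I, so it can be placed last, in position 9.

9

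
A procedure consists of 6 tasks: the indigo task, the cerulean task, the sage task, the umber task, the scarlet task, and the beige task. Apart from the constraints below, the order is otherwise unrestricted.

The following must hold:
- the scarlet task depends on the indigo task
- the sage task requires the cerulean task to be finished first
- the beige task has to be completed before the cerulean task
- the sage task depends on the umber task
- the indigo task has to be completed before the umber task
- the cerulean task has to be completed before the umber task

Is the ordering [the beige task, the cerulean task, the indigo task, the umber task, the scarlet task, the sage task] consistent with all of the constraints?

Yes

Checking each listed constraint against this order: for instance, the cerulean task is in position 2 and the sage task in position 6, so that constraint holds — and the remaining constraints check out the same way.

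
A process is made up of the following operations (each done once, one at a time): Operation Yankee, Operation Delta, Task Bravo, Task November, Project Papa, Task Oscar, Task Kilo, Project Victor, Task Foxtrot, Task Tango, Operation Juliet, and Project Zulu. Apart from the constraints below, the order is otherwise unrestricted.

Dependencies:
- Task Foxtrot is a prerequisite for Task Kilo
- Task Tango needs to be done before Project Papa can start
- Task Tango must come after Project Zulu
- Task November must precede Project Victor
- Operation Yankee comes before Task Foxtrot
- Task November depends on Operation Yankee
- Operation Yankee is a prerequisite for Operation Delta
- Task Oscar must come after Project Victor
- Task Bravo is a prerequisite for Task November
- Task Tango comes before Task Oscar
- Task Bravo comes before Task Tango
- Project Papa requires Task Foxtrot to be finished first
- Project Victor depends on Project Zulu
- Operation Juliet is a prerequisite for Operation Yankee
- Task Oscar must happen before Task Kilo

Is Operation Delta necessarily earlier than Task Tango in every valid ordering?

Operation Delta and Task Tango are not related by any chain of constraints.
So Operation Delta can come before Task Tango or after — it is not forced.

No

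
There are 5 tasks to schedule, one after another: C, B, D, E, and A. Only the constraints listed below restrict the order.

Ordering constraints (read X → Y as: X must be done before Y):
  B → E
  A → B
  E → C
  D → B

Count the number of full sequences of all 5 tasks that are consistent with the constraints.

The tasks with no prerequisites are D, A; any of them can be placed first.
Counting all ways to extend the partial order to a total order gives 2.

2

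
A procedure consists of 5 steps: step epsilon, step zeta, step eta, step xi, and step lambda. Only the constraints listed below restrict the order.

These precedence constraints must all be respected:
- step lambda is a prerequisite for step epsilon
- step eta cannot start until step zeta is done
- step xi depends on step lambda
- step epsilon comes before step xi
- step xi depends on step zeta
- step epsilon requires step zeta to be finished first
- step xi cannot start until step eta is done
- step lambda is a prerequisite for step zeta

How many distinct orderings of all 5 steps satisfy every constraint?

Step lambda is the only step with nothing required before it, so every ordering starts there.
Counting all ways to extend the partial order to a total order gives 2.

2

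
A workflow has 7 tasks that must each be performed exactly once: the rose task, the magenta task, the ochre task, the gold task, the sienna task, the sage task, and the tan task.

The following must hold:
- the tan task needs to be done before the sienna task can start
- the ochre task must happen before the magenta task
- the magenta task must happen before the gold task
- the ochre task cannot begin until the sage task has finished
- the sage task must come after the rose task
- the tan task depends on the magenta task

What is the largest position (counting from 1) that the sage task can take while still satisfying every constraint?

Every task that must follow the sage task has to come after it. Tracing all chains starting from the sage task, those tasks are: the magenta task, the ochre task, the gold task, the sienna task, the tan task — 5 in total.
So at least 5 tasks follow the sage task, putting the sage task no later than position 2. That position is achievable by scheduling everything else first.

2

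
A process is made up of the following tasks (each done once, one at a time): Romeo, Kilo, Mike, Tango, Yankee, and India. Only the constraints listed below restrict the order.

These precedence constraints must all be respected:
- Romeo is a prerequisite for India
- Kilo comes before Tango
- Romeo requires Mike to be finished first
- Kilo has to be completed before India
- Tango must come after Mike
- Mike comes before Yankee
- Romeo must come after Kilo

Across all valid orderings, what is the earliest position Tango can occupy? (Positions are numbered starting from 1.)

3

The tasks that are forced before Tango, directly or transitively, are Kilo, Mike. That's 2 tasks.
With 2 mandatory predecessors, the earliest Tango can sit is position 2+1 = 3, and placing just those 2 first achieves it.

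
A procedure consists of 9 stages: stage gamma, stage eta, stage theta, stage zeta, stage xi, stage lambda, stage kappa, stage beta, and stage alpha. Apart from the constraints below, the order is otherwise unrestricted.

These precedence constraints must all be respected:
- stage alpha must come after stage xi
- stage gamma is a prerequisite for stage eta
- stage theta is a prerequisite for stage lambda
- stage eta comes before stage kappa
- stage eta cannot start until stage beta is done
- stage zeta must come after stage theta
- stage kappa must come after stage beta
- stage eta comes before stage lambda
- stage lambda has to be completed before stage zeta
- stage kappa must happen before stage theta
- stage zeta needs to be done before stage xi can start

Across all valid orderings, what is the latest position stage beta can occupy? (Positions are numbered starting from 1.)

Every stage that must follow stage beta has to come after it. Tracing all chains starting from stage beta, those stages are: stage eta, stage theta, stage zeta, stage xi, stage lambda, stage kappa, stage alpha — 7 in total.
With 7 mandatory successors out of 9 stages total, the latest slot for stage beta is 9−7 = 2, and it's reachable by doing all non-successors before stage beta.

2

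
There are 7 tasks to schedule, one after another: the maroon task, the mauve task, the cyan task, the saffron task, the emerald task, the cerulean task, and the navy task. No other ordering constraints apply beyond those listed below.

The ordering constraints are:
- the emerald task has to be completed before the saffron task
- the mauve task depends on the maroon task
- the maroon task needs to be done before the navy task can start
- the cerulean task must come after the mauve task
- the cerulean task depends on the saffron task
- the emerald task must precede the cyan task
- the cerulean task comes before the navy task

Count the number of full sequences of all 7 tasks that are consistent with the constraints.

32

The tasks with no prerequisites are the maroon task, the emerald task; any of them can be placed first.
Enumerating by repeatedly choosing an available task (one whose prerequisites are all placed) gives 32 distinct complete orderings.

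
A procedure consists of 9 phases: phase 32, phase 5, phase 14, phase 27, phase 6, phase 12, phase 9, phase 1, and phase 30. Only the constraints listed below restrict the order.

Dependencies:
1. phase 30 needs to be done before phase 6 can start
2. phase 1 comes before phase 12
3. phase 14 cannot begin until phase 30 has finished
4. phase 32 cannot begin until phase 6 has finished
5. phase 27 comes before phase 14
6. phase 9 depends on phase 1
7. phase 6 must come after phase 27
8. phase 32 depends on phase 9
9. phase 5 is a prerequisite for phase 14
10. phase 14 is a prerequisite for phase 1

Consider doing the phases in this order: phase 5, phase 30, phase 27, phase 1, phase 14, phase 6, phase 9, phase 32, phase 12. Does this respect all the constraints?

The sequence places phase 1 ahead of phase 14.
Since phase 14 is required before phase 1, the ordering is invalid.

No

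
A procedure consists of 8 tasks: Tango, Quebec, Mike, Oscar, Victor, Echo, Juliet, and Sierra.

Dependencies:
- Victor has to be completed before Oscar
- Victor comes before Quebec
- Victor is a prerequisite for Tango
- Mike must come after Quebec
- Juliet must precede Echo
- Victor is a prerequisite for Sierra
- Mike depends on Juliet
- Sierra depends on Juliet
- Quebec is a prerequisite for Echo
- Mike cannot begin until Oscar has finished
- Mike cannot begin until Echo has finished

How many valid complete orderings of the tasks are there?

The tasks with no prerequisites are Victor, Juliet; any of them can be placed first.
Enumerating by repeatedly choosing an available task (one whose prerequisites are all placed) gives 321 distinct complete orderings.

321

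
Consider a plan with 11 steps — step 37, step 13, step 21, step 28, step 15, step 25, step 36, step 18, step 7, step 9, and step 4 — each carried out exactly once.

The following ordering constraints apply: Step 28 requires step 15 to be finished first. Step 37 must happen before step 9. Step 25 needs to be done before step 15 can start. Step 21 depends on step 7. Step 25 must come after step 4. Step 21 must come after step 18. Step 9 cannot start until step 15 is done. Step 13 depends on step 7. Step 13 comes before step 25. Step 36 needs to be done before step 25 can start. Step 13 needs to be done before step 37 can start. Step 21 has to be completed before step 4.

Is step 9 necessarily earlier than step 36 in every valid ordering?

There is a chain step 36 → step 25 → step 15 → step 9, which puts step 36 before step 9.
So step 9 does not have to come before step 36 — it cannot.

No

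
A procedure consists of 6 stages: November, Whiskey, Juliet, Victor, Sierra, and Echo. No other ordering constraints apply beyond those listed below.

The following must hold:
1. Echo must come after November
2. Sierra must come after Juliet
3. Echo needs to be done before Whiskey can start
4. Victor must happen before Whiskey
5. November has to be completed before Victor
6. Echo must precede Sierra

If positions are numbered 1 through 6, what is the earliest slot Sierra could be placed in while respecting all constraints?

Working backwards through the constraints from Sierra, its full set of required predecessors is November, Juliet, Echo — 3 of them.
With 3 mandatory predecessors, the earliest Sierra can sit is position 3+1 = 4, and placing just those 3 first achieves it.

4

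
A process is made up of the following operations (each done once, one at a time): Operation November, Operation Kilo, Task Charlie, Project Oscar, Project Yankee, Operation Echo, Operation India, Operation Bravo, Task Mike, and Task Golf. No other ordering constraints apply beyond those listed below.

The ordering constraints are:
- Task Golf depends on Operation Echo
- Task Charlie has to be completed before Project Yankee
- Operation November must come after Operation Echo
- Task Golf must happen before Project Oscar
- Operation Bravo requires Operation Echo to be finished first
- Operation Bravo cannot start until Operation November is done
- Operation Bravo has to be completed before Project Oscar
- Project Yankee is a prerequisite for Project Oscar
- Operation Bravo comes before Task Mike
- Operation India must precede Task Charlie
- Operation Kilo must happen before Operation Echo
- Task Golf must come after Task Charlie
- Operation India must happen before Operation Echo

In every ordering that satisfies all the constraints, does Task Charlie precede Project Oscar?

There is a constraint chain Task Charlie → Task Golf → Project Oscar.
So Task Charlie must precede Project Oscar in any valid ordering.

Yes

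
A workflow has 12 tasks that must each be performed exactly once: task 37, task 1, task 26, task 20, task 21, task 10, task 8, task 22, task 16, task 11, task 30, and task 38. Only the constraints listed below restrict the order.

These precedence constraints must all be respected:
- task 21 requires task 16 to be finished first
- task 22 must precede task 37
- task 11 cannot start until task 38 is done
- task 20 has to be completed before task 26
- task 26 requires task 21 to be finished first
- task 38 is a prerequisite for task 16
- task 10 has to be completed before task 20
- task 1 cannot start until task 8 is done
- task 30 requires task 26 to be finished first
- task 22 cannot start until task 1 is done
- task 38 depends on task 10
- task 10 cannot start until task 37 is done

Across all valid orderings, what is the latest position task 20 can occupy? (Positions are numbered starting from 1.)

10

Following every chain forward from task 20, the tasks that must come later are task 26, task 30 — 2 of them.
With 2 mandatory successors out of 12 tasks total, the latest slot for task 20 is 12−2 = 10, and it's reachable by doing all non-successors before task 20.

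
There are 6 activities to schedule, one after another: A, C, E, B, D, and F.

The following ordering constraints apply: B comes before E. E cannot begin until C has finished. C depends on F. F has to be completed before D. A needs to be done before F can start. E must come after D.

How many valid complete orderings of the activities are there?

10

2 activities have no prerequisites (A, B), so any of them could come first.
Enumerating by repeatedly choosing an available activity (one whose prerequisites are all placed) gives 10 distinct complete orderings.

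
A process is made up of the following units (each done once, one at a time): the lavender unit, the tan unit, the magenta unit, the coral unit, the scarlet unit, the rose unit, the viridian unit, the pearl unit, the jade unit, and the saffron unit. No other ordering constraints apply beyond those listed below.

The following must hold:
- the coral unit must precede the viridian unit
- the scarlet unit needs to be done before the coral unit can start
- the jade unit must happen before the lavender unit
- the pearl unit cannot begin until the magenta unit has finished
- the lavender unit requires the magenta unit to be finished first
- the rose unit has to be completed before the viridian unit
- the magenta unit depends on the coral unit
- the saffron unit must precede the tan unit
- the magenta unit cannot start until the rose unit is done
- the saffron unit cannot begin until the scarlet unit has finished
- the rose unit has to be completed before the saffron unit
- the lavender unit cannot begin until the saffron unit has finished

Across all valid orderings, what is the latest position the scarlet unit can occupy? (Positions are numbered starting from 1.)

3

Every unit that must follow the scarlet unit has to come after it. Tracing all chains starting from the scarlet unit, those units are: the lavender unit, the tan unit, the magenta unit, the coral unit, the viridian unit, the pearl unit, the saffron unit — 7 in total.
So at least 7 units follow the scarlet unit, putting the scarlet unit no later than position 3. That position is achievable by scheduling everything else first.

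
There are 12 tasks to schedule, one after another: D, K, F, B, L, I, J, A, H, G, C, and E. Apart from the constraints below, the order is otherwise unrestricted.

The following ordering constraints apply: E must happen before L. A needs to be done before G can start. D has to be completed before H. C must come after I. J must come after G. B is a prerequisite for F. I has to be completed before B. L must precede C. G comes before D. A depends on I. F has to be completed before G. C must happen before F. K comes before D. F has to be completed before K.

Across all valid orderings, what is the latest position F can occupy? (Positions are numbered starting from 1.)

7

Every task that must follow F has to come after it. Tracing all chains starting from F, those tasks are: D, K, J, H, G — 5 in total.
So at least 5 tasks follow F, putting F no later than position 7. That position is achievable by scheduling everything else first.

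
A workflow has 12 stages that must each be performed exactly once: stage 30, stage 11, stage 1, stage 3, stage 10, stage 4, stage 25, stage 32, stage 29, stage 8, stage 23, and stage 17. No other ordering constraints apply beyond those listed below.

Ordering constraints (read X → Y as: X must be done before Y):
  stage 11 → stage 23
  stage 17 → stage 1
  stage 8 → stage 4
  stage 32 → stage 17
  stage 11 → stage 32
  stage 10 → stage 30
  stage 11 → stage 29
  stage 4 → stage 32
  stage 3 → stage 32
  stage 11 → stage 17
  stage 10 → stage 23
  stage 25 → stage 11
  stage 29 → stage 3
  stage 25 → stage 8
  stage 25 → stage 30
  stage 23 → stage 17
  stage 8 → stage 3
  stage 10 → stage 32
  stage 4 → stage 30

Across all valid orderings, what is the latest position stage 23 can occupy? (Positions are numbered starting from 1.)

Every stage that must follow stage 23 has to come after it. Tracing all chains starting from stage 23, those stages are: stage 1, stage 17 — 2 in total.
So at least 2 stages follow stage 23, putting stage 23 no later than position 10. That position is achievable by scheduling everything else first.

10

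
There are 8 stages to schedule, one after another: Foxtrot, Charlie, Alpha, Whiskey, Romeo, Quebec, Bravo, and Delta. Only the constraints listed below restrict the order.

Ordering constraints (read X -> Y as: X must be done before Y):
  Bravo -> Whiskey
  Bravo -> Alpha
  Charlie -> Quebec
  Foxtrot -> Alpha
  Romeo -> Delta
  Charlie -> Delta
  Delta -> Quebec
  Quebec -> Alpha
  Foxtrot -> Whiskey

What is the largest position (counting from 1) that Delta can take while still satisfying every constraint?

6

Following every chain forward from Delta, the stages that must come later are Alpha, Quebec — 2 of them.
So at least 2 stages follow Delta, putting Delta no later than position 6. That position is achievable by scheduling everything else first.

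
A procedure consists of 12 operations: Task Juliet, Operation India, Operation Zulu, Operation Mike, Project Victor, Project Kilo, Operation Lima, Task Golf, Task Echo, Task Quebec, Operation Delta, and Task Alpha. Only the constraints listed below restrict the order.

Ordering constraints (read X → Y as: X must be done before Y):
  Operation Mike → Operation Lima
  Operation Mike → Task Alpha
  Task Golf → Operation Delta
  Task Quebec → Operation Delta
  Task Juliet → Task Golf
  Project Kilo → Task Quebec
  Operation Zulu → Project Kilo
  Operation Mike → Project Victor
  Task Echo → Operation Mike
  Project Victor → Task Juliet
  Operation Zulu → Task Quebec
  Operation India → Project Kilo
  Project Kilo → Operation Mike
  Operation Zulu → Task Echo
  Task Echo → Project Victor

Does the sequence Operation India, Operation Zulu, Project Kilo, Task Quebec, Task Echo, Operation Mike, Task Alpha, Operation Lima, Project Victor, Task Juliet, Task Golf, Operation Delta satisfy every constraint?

Yes

Every stated constraint is respected: Task Quebec sits at position 4, ahead of Operation Delta at position 12, and each of the other listed pairs likewise has the predecessor earlier in the sequence.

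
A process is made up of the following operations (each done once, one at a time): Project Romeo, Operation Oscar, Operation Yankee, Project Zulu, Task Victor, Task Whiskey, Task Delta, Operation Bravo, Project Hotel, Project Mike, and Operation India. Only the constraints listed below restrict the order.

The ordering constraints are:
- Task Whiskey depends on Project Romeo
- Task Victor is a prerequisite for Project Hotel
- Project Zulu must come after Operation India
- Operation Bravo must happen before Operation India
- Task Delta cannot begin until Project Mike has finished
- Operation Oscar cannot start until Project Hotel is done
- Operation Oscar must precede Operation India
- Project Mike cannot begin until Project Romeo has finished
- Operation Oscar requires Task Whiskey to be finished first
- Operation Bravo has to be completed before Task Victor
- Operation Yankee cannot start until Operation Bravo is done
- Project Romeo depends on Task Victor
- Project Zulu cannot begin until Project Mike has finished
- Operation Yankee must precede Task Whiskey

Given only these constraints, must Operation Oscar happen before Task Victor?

In fact the dependencies run the other way: Task Victor → Project Hotel → Operation Oscar.
So Operation Oscar never precedes Task Victor.

No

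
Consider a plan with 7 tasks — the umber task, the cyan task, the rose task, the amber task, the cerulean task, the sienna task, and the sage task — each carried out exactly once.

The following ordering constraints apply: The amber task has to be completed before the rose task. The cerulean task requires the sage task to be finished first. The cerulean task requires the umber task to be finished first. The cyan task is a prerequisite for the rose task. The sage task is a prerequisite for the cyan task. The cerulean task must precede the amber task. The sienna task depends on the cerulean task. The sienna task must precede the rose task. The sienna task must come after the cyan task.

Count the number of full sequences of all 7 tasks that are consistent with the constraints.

The tasks with no prerequisites are the umber task, the sage task; any of them can be placed first.
Counting all ways to extend the partial order to a total order gives 12.

12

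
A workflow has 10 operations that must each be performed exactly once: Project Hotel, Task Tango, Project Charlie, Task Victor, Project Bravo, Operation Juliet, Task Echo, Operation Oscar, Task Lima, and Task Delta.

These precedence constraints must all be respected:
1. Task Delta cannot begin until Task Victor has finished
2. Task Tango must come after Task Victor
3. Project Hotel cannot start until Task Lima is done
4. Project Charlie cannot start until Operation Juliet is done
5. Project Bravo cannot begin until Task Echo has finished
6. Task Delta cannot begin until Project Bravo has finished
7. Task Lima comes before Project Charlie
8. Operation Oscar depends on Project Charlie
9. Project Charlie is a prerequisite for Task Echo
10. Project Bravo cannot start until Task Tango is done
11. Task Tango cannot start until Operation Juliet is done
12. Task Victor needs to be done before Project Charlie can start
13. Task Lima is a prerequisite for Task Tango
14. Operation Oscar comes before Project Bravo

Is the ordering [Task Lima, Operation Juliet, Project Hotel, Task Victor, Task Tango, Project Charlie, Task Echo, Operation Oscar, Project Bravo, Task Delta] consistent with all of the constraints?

Going through the constraints one by one, each required predecessor appears earlier in the sequence than its dependent — e.g. Task Victor (position 4) is before Task Delta (position 10), as required.

Yes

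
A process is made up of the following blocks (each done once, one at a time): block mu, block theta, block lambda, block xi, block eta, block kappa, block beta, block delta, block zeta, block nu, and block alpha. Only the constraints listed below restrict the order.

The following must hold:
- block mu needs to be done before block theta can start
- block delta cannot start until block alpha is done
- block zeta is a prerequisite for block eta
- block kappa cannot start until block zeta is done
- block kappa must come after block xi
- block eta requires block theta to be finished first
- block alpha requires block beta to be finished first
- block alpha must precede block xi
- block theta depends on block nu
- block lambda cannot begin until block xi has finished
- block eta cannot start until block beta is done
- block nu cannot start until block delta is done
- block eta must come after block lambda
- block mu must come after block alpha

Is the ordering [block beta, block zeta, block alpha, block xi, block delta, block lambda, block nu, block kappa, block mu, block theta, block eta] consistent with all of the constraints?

Yes

Going through the constraints one by one, each required predecessor appears earlier in the sequence than its dependent — e.g. block beta (position 1) is before block eta (position 11), as required.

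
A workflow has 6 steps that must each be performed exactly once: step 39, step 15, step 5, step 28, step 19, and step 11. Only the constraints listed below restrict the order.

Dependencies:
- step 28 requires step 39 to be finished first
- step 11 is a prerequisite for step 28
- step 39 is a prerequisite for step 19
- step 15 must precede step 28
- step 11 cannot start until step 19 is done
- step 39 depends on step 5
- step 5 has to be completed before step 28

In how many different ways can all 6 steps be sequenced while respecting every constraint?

5

The steps with no prerequisites are step 15, step 5; any of them can be placed first.
Systematically extending each partial ordering one step at a time and counting, there are 5 complete orderings.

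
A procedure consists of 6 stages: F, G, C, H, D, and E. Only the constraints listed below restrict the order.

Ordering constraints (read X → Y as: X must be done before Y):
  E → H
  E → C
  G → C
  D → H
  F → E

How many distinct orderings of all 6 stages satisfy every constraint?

30

3 stages have no prerequisites (F, G, D), so any of them could come first.
Systematically extending each partial ordering one stage at a time and counting, there are 30 complete orderings.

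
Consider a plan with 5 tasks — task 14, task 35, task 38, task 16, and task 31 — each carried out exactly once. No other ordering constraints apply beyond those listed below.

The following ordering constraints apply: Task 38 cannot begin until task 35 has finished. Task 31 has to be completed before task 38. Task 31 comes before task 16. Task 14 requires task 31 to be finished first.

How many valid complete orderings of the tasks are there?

2 tasks have no prerequisites (task 35, task 31), so any of them could come first.
Enumerating by repeatedly choosing an available task (one whose prerequisites are all placed) gives 18 distinct complete orderings.

18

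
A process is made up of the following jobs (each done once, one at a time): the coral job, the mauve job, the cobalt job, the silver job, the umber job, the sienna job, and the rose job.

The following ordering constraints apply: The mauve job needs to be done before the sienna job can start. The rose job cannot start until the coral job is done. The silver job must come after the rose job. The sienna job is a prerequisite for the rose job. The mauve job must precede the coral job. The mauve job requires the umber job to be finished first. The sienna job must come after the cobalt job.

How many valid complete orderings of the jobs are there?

7

2 jobs have no prerequisites (the cobalt job, the umber job), so any of them could come first.
Enumerating by repeatedly choosing an available job (one whose prerequisites are all placed) gives 7 distinct complete orderings.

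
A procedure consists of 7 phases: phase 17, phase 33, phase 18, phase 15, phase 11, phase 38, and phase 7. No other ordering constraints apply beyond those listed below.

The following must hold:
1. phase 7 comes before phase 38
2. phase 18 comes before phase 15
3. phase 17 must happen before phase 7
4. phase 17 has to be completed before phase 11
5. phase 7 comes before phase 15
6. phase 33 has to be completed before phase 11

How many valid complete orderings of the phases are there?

136

3 phases have no prerequisites (phase 17, phase 33, phase 18), so any of them could come first.
Counting all ways to extend the partial order to a total order gives 136.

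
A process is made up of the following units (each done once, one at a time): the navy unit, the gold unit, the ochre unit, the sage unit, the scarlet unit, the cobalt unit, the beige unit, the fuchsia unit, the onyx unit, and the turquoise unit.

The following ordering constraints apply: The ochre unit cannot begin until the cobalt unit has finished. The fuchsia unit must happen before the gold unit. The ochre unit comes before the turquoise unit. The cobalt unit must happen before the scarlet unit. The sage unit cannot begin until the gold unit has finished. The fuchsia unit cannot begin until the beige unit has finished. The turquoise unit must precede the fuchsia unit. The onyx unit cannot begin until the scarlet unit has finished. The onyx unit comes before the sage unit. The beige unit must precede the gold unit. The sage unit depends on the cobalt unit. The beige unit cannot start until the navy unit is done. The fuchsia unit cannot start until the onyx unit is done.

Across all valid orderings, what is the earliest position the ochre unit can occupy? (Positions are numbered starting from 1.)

The only unit forced before the ochre unit (directly or transitively) is the cobalt unit.
With 1 mandatory predecessor, the earliest the ochre unit can sit is position 1+1 = 2, and placing just that one first achieves it.

2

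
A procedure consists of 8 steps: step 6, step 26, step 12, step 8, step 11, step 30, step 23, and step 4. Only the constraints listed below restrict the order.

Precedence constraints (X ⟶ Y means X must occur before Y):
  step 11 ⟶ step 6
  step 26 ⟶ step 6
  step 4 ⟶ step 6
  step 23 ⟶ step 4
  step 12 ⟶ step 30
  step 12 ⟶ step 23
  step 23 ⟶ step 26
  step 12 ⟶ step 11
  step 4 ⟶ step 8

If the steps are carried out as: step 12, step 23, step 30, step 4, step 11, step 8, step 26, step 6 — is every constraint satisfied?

Yes

Every stated constraint is respected: step 23 sits at position 2, ahead of step 26 at position 7, and each of the other listed pairs likewise has the predecessor earlier in the sequence.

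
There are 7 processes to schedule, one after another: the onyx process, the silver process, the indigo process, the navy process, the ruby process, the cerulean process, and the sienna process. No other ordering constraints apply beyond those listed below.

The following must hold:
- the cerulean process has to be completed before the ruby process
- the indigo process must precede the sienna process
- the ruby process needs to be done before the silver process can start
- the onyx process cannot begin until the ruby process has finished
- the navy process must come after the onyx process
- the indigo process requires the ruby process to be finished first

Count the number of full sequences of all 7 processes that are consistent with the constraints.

30

The cerulean process is the only process with nothing required before it, so every ordering starts there.
Enumerating by repeatedly choosing an available process (one whose prerequisites are all placed) gives 30 distinct complete orderings.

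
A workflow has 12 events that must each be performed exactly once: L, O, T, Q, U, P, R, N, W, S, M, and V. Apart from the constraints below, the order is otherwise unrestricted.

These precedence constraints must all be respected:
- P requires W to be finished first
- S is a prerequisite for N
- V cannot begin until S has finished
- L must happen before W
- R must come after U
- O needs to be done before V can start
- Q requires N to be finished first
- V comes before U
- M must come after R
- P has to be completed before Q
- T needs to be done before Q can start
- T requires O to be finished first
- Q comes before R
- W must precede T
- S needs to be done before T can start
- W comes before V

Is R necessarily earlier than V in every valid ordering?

No

In fact the dependencies run the other way: V → U → R.
So R does not have to come before V — it cannot.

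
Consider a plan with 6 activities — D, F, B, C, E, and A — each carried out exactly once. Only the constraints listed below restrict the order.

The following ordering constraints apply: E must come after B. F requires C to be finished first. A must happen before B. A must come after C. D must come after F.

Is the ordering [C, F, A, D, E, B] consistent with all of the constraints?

No

The sequence places E ahead of B.
Since B is required before E, the ordering is invalid.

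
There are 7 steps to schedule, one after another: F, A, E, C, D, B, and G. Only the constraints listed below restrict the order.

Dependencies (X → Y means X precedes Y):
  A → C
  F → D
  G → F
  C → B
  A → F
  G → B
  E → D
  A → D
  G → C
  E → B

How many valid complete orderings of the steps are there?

The steps with no prerequisites are A, E, G; any of them can be placed first.
Systematically extending each partial ordering one step at a time and counting, there are 56 complete orderings.

56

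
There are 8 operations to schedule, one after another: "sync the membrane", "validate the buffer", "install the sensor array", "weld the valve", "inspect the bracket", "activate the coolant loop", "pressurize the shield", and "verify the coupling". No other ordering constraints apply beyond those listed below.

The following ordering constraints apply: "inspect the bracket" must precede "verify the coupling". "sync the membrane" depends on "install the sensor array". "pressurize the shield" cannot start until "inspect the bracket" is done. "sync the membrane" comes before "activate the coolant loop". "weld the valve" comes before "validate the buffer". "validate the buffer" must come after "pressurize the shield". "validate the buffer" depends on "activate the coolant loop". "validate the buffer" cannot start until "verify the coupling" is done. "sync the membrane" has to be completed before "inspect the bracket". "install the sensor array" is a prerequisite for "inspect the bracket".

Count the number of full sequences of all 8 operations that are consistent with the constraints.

56

2 operations have no prerequisites ("install the sensor array", "weld the valve"), so any of them could come first.
Enumerating by repeatedly choosing an available operation (one whose prerequisites are all placed) gives 56 distinct complete orderings.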